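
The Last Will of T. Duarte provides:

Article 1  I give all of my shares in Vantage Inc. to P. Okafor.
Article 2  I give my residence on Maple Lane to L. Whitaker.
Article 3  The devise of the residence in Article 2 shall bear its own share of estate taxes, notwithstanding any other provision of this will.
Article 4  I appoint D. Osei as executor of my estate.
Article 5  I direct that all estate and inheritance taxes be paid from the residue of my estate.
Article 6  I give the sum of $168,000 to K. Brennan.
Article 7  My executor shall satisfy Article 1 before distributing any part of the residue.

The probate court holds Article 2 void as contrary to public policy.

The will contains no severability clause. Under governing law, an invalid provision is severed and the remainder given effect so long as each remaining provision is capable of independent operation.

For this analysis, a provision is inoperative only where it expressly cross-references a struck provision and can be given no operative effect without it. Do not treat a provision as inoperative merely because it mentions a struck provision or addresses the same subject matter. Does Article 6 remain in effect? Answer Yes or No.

Yes

Article 2 is struck. Article 3 merely fixes the tax charge on Article 2; with Article 2 gone it has nothing to operate on and falls away. Under the stated default rule, only provisions that cannot operate independently fall away; the rest are enforced. The provisions still in force are Article 1, Article 4, Article 5, Article 6, and Article 7. Article 6 is among the surviving provisions, so the answer is yes.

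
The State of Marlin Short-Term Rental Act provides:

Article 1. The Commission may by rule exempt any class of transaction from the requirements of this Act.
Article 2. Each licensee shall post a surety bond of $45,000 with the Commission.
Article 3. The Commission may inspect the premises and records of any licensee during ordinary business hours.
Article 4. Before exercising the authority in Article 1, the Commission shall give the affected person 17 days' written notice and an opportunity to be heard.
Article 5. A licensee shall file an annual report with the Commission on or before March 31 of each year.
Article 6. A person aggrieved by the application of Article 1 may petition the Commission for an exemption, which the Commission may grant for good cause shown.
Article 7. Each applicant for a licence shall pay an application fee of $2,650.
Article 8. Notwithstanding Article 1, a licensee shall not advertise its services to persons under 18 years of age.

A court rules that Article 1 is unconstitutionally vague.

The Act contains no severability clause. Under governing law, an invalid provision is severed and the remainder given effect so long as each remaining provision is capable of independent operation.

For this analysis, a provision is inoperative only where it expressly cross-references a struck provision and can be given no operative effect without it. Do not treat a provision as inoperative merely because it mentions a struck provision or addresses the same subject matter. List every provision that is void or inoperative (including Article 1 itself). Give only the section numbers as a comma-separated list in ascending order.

Article 1 is struck. Article 4 has no operative effect of its own apart from Article 1 and is therefore inoperative. Article 6 has no operative effect of its own apart from Article 1 and is therefore inoperative. Article 8 mentions Article 1 but its own obligation stands independently of Article 1, so Article 8 is not affected. Under the stated default rule, only provisions that cannot operate independently fall away; the rest are enforced. The provisions still in force are Article 2, Article 3, Article 5, Article 7, and Article 8.

1, 4, 6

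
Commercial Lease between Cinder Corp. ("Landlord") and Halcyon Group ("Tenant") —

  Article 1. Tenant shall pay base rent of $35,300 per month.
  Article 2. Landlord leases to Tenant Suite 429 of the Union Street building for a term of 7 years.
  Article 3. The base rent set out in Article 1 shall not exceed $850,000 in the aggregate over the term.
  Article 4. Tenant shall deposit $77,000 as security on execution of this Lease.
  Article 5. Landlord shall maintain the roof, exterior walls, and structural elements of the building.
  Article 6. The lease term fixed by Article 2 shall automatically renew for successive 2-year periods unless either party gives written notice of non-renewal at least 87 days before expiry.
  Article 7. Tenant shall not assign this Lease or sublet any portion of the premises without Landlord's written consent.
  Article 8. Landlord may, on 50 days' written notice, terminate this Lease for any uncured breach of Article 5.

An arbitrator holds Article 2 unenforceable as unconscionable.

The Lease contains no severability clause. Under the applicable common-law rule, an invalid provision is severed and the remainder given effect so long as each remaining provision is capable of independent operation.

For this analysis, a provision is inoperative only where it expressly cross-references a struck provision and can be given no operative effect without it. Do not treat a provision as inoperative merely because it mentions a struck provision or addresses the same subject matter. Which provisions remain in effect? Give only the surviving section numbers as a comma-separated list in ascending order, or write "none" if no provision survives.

1, 3, 4, 5, 7, 8

Article 2 is struck. Article 6 does nothing except set the renewal of the lease term by reference to Article 2; with Article 2 gone it has no independent effect and is inoperative. Under the stated default rule, only provisions that cannot operate independently fall away; the rest are enforced. The provisions still in force are Article 1, Article 3, Article 4, Article 5, Article 7, and Article 8.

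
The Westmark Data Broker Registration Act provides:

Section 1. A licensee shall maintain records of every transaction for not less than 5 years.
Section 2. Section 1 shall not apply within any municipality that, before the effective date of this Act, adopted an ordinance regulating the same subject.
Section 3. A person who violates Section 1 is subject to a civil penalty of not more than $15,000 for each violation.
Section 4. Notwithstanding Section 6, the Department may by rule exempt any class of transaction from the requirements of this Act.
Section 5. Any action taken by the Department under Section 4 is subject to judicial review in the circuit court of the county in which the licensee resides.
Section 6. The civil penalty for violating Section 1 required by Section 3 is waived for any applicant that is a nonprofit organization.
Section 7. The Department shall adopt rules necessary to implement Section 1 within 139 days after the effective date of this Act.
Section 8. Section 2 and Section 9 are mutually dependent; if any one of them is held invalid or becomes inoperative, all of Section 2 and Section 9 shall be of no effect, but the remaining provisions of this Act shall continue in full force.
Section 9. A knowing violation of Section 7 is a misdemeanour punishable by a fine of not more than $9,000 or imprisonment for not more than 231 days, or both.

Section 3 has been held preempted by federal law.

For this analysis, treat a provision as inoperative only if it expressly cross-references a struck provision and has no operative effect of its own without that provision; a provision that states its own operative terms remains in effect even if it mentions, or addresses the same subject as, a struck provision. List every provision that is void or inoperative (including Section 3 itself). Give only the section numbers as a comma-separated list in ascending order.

Section 3 is struck. Section 6 has no operative effect of its own apart from Section 3 and is therefore inoperative. Although Section 4 refers to Section 6, its operative terms do not depend on Section 6, so it remains in effect. Section 8 ties Section 2 and Section 9 together, but none of those is affected here; the remaining provisions continue in force under Section 8. The provisions still in force are Section 1, Section 2, Section 4, Section 5, Section 7, Section 8, and Section 9.

3, 6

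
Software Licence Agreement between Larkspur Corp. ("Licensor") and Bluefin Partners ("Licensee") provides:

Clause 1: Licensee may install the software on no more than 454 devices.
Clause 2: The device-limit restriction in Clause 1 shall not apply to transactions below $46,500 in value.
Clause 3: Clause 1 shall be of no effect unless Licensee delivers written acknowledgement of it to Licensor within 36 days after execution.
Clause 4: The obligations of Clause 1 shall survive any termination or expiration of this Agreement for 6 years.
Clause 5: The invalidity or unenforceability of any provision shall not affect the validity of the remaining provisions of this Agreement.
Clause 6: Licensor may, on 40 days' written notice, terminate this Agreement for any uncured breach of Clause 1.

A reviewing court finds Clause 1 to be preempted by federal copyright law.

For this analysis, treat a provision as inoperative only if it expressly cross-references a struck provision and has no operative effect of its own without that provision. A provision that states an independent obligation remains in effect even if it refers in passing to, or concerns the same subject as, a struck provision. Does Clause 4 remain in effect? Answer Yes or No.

No

Clause 1 is struck. The whole of Clause 2 is the carve-out from the device-limit restriction, defined by reference to Clause 1, so Clause 2 cannot stand once Clause 1 is removed. Clause 3 merely fixes the acknowledgement condition for Clause 1; with Clause 1 gone it has nothing to operate on and falls away. The only function of Clause 4 is the survival period for Clause 1, so it cannot stand once Clause 1 is removed. Clause 6 operates only by reference to Clause 1, so it falls with Clause 1. Clause 5 is a severability clause and preserves every provision that can still be given independent effect. Only Clause 5 remains in effect. Clause 4 is among the inoperative provisions, so the answer is no.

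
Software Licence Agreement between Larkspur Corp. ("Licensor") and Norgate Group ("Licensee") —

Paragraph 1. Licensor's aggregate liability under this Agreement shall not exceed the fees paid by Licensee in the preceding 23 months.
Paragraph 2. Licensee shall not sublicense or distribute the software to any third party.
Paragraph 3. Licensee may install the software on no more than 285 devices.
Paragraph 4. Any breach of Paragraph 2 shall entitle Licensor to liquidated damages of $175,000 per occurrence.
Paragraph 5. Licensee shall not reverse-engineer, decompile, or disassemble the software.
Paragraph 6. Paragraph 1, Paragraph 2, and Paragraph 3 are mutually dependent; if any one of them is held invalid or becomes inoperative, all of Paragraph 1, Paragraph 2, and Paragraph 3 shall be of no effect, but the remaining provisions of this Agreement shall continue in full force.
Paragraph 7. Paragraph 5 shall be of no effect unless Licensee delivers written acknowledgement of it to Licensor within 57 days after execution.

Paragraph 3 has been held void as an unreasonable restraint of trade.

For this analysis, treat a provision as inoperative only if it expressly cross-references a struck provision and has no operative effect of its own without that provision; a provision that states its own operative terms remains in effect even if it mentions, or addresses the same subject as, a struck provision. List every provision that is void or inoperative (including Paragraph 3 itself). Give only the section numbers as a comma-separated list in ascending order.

Paragraph 3 is struck. No other provision's operative terms depend on Paragraph 3. Paragraph 6 declares Paragraph 1, Paragraph 2, and Paragraph 3 mutually dependent; since one of them has fallen, all of them are of no effect. That brings down Paragraph 1 and Paragraph 2 as well. Paragraph 4 in turn depends solely on a provision now struck and likewise falls. The remainder continues in force under Paragraph 6. The provisions still in force are Paragraph 5, Paragraph 6, and Paragraph 7.

1, 2, 3, 4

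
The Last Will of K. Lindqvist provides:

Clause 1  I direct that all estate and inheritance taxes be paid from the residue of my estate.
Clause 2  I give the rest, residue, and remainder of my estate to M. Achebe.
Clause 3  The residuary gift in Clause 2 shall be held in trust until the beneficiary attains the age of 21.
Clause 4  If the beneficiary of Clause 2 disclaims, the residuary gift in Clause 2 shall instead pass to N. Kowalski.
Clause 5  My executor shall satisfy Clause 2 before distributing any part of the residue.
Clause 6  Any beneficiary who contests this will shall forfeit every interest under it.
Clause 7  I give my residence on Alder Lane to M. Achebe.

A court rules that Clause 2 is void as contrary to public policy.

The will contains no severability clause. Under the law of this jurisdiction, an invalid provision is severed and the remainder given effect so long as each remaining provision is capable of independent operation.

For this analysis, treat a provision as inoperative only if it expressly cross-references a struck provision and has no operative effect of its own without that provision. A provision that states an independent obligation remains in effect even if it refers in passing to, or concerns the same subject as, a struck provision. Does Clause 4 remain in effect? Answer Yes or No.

Clause 2 is struck. Clause 3 has no operative effect of its own apart from Clause 2 and is therefore inoperative. The only function of Clause 4 is the alternative disposition for Clause 2, so it cannot stand once Clause 2 is removed. Clause 5 has no operative effect of its own apart from Clause 2 and is therefore inoperative. Under the stated default rule, only provisions that cannot operate independently fall away; the rest are enforced. Clause 1, Clause 6, and Clause 7 remain in effect. Clause 4 is among the inoperative provisions, so the answer is no.

No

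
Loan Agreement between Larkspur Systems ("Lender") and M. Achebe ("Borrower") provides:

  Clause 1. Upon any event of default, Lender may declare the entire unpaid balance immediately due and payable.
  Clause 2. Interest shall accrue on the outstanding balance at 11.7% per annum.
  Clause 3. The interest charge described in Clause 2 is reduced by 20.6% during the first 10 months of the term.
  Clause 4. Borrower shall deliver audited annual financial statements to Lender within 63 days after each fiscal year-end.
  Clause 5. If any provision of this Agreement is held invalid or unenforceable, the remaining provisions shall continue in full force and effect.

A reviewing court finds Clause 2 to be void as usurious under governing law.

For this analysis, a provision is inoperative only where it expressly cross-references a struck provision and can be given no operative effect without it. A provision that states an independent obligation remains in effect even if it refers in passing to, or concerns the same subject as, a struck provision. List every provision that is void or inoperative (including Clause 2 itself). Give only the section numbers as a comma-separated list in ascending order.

Clause 2 is struck. The whole of Clause 3 is the introductory reduction to the interest charge, defined by reference to Clause 2, so Clause 3 cannot stand once Clause 2 is removed. Under the severability clause in Clause 5, the remaining provisions continue in force. Clause 1, Clause 4, and Clause 5 remain in effect.

2, 3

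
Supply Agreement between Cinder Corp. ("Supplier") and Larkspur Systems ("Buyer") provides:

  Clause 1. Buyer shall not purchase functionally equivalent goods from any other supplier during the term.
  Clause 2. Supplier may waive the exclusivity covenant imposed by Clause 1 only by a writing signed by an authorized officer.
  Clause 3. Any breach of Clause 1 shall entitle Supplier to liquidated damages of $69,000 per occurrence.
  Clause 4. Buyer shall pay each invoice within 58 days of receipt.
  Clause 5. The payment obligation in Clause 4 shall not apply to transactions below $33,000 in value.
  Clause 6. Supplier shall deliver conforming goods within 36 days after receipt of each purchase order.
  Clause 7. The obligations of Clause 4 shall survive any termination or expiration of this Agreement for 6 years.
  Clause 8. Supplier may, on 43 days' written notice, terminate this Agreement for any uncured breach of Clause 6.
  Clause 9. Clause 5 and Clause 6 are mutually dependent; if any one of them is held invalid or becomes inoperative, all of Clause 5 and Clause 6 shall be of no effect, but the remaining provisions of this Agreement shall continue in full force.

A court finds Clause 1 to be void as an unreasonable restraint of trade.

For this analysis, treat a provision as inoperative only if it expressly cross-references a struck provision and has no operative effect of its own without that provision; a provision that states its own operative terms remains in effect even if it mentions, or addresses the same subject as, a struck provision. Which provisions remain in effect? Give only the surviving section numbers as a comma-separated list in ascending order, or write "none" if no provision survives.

4, 5, 6, 7, 8, 9

Clause 1 is struck. Clause 2 merely fixes the waiver condition for Clause 1; with Clause 1 gone it has nothing to operate on and falls away. Clause 3 has no operative effect of its own apart from Clause 1 and is therefore inoperative. Clause 9 ties Clause 5 and Clause 6 together, but none of those is affected here; the remaining provisions continue in force under Clause 9. Clause 4, Clause 5, Clause 6, Clause 7, Clause 8, and Clause 9 remain in effect.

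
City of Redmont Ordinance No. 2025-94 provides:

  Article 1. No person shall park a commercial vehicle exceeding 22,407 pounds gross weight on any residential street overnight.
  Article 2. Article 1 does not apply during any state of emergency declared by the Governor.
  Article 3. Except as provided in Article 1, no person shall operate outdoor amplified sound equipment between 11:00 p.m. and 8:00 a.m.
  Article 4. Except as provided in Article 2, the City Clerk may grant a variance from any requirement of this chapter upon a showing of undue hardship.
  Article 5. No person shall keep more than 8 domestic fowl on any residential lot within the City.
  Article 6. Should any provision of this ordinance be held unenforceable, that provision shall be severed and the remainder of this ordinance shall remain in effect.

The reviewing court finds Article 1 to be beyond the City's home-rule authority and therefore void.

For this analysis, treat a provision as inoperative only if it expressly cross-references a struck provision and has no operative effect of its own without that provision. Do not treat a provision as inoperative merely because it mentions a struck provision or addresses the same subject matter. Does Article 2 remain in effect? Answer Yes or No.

No

Article 1 is struck. Article 2 merely fixes the emergency suspension of Article 1; with Article 1 gone it has nothing to operate on and falls away. Although Article 4 refers to Article 2, its operative terms do not depend on Article 2, so it remains in effect. Article 3 mentions Article 1 but its own obligation stands independently of Article 1, so Article 3 is not affected. Article 6 is a severability clause and preserves every provision that can still be given independent effect. The provisions still in force are Article 3, Article 4, Article 5, and Article 6. Article 2 is among the inoperative provisions, so the answer is no.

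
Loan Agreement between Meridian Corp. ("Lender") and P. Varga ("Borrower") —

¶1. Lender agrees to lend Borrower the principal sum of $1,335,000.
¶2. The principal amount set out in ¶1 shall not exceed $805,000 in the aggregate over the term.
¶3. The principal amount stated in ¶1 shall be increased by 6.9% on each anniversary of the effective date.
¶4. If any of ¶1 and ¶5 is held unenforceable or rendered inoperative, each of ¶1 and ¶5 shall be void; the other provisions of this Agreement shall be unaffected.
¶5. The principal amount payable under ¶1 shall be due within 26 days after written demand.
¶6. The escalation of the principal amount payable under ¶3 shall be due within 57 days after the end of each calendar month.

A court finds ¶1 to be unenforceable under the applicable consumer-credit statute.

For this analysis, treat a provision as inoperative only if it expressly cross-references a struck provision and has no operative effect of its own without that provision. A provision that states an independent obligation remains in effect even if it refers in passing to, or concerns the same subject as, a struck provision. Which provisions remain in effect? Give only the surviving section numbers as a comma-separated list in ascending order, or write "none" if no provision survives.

4

¶1 is struck. The whole of ¶2 is the aggregate cap on the principal amount, defined by reference to ¶1, so ¶2 cannot stand once ¶1 is removed. ¶3 does nothing except set the escalation of the principal amount by reference to ¶1; with ¶1 gone it has no independent effect and is inoperative. The whole of ¶5 is the payment deadline for the principal amount, defined by reference to ¶1, so ¶5 cannot stand once ¶1 is removed. The whole of ¶6 is the payment deadline for the escalation of the principal amount, defined by reference to ¶3, so ¶6 cannot stand once ¶3 is removed. ¶4 declares ¶1 and ¶5 mutually dependent; since one of them has fallen, all of them are of no effect. The remainder continues in force under ¶4. Only ¶4 remains in effect.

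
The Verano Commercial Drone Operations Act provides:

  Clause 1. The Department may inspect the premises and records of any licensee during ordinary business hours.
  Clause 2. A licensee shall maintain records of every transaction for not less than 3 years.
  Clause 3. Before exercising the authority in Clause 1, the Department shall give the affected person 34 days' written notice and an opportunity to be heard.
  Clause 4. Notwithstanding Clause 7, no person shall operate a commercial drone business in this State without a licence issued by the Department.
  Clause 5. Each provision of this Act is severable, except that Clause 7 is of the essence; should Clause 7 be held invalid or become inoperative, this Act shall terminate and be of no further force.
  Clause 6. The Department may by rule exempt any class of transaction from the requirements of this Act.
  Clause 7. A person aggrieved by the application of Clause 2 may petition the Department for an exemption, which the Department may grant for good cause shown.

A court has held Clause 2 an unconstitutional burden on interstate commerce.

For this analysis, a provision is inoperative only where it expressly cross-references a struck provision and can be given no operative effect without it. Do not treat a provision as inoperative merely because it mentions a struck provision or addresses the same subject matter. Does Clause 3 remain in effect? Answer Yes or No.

No

Clause 2 is struck. The only function of Clause 7 is the exemption procedure for Clause 2, so it cannot stand once Clause 2 is removed. Clause 5 makes Clause 7 an essential term, and Clause 7 has been rendered inoperative by the cascade; under Clause 5, the entire Act is therefore void. No provision of the Act survives. Clause 3 is among the inoperative provisions, so the answer is no.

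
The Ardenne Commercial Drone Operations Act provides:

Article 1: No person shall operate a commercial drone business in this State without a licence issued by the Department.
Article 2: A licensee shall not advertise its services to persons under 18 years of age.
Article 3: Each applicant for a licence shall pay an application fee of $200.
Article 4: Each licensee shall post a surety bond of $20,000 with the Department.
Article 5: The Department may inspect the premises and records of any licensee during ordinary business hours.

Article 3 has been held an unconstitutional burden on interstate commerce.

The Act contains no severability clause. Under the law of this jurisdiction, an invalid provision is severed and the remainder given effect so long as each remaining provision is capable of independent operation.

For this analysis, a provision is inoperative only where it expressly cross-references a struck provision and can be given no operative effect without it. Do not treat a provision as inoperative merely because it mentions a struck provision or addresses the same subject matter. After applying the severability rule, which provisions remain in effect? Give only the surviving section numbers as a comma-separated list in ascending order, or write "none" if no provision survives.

Article 3 is struck. No other provision's operative terms depend on Article 3. Under the stated default rule, only provisions that cannot operate independently fall away; the rest are enforced. That leaves Article 1, Article 2, Article 4, and Article 5 in effect.

1, 2, 4, 5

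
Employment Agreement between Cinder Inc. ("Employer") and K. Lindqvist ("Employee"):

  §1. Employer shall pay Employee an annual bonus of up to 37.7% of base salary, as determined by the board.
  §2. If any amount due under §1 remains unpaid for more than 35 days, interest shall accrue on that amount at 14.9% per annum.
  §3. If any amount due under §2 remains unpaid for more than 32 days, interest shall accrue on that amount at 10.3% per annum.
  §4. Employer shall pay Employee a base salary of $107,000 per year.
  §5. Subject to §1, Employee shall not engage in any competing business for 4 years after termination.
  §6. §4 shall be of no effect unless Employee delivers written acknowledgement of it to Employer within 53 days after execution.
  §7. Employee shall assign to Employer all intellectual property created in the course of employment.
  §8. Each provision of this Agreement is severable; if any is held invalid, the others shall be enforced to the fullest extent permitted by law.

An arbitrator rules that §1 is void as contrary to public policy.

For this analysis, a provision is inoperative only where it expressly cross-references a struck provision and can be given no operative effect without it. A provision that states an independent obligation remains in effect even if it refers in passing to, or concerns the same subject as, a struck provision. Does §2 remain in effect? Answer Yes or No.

No

§1 is struck. §2 does nothing except set the default interest on the annual bonus by reference to §1; with §1 gone it has no independent effect and is inoperative. The whole of §3 is the default interest on the default interest on the annual bonus, defined by reference to §2, so §3 cannot stand once §2 is removed. Although §5 refers to §1, its operative terms do not depend on §1, so it remains in effect. Under the severability clause in §8, the remaining provisions continue in force. §4, §5, §6, §7, and §8 remain in effect. §2 is among the inoperative provisions, so the answer is no.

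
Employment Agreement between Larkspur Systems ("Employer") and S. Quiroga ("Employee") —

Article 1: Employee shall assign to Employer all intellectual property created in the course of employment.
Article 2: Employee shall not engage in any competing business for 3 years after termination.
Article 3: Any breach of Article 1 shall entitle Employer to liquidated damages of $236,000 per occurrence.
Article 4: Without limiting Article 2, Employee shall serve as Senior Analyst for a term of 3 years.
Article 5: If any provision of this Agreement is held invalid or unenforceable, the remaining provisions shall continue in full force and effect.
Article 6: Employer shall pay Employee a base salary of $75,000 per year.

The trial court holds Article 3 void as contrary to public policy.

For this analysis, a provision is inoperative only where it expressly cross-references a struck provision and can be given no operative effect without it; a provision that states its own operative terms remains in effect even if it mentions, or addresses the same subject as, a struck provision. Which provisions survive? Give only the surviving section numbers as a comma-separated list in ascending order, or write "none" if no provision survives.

Article 3 is struck. Nothing else in the Agreement is defined by reference to Article 3. Under the severability clause in Article 5, the remaining provisions continue in force. That leaves Article 1, Article 2, Article 4, Article 5, and Article 6 in effect.

1, 2, 4, 5, 6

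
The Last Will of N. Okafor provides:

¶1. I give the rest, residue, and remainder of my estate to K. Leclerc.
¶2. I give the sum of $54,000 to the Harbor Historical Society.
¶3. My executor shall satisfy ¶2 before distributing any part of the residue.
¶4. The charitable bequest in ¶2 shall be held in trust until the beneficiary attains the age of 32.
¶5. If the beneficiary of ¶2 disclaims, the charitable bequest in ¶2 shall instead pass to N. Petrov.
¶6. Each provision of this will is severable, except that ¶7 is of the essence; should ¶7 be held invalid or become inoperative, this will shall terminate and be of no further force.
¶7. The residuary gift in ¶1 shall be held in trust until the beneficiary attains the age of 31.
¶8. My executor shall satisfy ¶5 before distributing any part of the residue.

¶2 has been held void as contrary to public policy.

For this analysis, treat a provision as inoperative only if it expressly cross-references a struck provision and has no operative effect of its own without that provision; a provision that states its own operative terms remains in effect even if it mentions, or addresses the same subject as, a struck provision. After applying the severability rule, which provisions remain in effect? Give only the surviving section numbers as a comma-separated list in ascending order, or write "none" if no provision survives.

¶2 is struck. ¶3 merely fixes the priority direction for ¶2; with ¶2 gone it has nothing to operate on and falls away. ¶4 has no operative effect of its own apart from ¶2 and is therefore inoperative. ¶5 merely fixes the alternative disposition for ¶2; with ¶2 gone it has nothing to operate on and falls away. ¶8 operates only by reference to ¶5, so it falls with ¶5. ¶6 makes ¶7 an essential term, but ¶7 is unaffected, so the severability proviso in ¶6 preserves the remaining provisions. ¶1, ¶6, and ¶7 remain in effect.

1, 6, 7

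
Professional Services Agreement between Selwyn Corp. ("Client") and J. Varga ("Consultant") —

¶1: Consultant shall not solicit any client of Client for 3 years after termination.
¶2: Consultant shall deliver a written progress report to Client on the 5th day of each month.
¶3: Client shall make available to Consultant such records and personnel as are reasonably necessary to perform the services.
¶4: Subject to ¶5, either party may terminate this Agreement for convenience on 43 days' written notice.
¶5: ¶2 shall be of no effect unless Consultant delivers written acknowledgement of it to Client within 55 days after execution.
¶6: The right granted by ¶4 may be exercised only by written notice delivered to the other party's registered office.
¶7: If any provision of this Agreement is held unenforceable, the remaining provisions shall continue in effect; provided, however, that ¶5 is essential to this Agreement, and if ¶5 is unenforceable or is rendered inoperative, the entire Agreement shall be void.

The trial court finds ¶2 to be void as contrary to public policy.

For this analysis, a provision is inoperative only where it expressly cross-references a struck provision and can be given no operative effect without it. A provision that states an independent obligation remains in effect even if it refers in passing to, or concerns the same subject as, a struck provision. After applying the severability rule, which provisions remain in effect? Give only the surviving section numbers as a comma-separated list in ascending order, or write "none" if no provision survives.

¶2 is struck. ¶5 operates only by reference to ¶2, so it falls with ¶2. ¶7 makes ¶5 an essential term, and ¶5 has been rendered inoperative by the cascade; under ¶7, the entire Agreement is therefore void. No provision of the Agreement survives.

none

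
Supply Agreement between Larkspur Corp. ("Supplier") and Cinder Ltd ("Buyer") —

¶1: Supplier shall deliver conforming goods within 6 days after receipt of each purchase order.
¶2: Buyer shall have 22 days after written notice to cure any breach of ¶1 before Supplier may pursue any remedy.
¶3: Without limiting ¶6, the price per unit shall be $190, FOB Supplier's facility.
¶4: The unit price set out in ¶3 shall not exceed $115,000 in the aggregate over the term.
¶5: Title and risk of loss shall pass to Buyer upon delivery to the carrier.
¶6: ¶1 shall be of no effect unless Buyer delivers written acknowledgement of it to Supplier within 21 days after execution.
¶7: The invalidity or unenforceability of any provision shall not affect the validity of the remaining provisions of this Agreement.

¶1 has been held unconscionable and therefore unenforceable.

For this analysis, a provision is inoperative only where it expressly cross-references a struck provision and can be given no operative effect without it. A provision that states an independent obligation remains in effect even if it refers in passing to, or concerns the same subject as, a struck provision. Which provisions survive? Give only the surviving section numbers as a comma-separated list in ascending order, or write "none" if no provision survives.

3, 4, 5, 7

¶1 is struck. ¶2 has no operative effect of its own apart from ¶1 and is therefore inoperative. ¶6 merely fixes the acknowledgement condition for ¶1; with ¶1 gone it has nothing to operate on and falls away. Although ¶3 refers to ¶6, its operative terms do not depend on ¶6, so it remains in effect. ¶7 is a severability clause and preserves every provision that can still be given independent effect. The provisions still in force are ¶3, ¶4, ¶5, and ¶7.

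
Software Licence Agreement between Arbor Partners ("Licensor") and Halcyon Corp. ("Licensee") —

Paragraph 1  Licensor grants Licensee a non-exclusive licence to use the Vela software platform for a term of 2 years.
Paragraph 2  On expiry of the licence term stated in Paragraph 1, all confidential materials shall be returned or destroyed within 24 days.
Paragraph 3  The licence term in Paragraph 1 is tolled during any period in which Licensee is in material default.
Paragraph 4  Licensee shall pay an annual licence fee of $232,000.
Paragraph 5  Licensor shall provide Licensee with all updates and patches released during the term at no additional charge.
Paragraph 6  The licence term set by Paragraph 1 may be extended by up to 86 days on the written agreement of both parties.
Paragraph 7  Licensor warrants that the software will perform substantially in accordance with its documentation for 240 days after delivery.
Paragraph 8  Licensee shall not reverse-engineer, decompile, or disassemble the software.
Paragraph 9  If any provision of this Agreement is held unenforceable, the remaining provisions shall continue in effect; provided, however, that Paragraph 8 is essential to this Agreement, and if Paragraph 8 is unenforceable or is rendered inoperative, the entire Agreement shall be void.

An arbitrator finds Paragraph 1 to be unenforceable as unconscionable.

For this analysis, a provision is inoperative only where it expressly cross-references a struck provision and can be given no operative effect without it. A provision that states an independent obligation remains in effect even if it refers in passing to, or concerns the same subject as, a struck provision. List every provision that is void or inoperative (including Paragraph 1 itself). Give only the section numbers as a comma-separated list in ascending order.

Paragraph 1 is struck. The only function of Paragraph 2 is the return obligation tied to Paragraph 1, so it cannot stand once Paragraph 1 is removed. Paragraph 3 has no operative effect of its own apart from Paragraph 1 and is therefore inoperative. Paragraph 6 does nothing except set the extension of the licence term by reference to Paragraph 1; with Paragraph 1 gone it has no independent effect and is inoperative. Paragraph 9 makes Paragraph 8 an essential term, but Paragraph 8 is unaffected, so the severability proviso in Paragraph 9 preserves the remaining provisions. That leaves Paragraph 4, Paragraph 5, Paragraph 7, Paragraph 8, and Paragraph 9 in effect.

1, 2, 3, 6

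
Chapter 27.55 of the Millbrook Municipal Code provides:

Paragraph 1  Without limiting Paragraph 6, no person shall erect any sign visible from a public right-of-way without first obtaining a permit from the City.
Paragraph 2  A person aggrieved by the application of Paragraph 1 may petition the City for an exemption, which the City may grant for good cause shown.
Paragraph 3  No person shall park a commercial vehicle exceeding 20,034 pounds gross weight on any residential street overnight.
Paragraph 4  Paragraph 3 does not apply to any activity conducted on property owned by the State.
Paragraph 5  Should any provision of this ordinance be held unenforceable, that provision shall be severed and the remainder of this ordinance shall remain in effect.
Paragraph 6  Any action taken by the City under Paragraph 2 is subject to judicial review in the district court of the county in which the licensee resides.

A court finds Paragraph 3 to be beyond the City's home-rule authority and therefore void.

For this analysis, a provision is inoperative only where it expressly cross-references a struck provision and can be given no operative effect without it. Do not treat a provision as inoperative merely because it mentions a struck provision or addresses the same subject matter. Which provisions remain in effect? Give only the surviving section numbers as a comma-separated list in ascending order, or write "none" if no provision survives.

Paragraph 3 is struck. Paragraph 4 operates only by reference to Paragraph 3, so it falls with Paragraph 3. Under the severability clause in Paragraph 5, the remaining provisions continue in force. The provisions still in force are Paragraph 1, Paragraph 2, Paragraph 5, and Paragraph 6.

1, 2, 5, 6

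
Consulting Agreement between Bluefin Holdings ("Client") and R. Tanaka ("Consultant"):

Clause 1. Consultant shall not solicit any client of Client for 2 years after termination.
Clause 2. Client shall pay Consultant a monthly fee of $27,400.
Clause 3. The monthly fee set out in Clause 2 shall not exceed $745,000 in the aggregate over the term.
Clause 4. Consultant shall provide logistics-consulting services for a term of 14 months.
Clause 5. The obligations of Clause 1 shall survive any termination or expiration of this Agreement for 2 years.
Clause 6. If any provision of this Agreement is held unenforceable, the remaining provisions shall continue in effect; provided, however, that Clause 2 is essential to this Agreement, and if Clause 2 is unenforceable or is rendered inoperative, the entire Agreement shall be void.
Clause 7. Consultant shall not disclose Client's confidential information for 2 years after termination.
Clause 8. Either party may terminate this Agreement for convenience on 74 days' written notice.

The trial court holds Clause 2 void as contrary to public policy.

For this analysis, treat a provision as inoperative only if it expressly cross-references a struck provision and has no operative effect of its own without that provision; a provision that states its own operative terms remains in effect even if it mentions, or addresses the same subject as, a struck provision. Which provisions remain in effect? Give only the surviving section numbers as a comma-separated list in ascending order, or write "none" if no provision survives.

Clause 2 is struck. Clause 3 has no operative effect of its own apart from Clause 2 and is therefore inoperative. Clause 6 makes Clause 2 an essential term, and Clause 2 is the provision held invalid; under Clause 6, the entire Agreement is therefore void. No provision of the Agreement survives.

none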